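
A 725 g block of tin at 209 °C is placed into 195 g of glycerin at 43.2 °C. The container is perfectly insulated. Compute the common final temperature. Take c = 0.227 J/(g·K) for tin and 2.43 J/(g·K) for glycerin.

T_f ≈ 85.9 °C

Heat gained plus heat lost sum to zero:
725·0.227·(T − 209) + 195·2.43·(T − 43.2) = 0
164.58(T − 209) + 473.85(T − 43.2) = 0
(164.58 + 473.85) T = 164.58·209 + 473.85·43.2
T ≈ 85.94 °C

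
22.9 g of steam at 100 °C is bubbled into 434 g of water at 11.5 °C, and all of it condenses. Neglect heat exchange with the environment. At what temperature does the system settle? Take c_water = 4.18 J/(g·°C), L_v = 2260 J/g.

T_f ≈ 43.0 °C

Conservation of energy gives ΣQ = 0:
latent heat released on condensation: 22.9×2260 = 51754
  condensate cools 100→T: 22.9×4.18×(T − 100) = 95.72(T − 100)
  original water: 1814.1(T − 11.5)
1909.8 T = 51754 + 9572.2 + 20862 = 82189
T ≈ 43.03 °C — below 100 °C, confirming all the steam condensed.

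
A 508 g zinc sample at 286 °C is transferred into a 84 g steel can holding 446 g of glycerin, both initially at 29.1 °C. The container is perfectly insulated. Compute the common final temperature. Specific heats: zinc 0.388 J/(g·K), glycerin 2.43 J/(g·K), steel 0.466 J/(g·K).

T_f ≈ 67.5 °C

With ΣQ=0 the equilibrium temperature is the m·c-weighted mean:
T_f = (197.1·286 + 1083.8·29.1 + 39.14·29.1) / (197.1 + 1083.8 + 39.14)
    = 89049 / 1320 ≈ 67.46 °C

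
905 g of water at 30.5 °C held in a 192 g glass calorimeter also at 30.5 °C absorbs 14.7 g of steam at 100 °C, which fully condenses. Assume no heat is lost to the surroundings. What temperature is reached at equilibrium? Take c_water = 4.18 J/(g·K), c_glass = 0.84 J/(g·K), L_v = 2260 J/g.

Let T be the final temperature. ΣQ_i = 0:
condense steam: −14.7·2260 = −33222; condensed water 100 °C→T: 61.45(T − 100); water warms: 905·4.18·(T − 30.5) = 3782.9(T − 30.5); cup: 161.28(T − 30.5)
4005.6 T = 33222 + 6144.6 + 120297 = 159664
T ≈ 39.86 °C, under the boiling point, so the assumption holds.

T_f ≈ 39.9 °C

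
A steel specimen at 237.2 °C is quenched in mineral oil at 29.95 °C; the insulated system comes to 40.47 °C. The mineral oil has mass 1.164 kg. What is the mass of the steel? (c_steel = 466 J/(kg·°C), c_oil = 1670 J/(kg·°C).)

m ≈ 0.223 kg

|Q_steel| = |Q_oil|:
m×466×(237.2 − 40.47) = 1.164×1670×(40.47 − 29.95)
91676 m = 20450  ⇒  m ≈ 0.2231 kg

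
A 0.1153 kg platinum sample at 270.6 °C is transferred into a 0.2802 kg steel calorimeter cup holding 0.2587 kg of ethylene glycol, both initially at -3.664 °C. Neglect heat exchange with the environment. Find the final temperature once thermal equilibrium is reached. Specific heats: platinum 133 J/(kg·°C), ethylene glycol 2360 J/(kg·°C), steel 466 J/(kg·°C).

T_f ≈ 1.9 °C

Taking heat into each body as positive, Σ m c ΔT = 0:
0.1153*133*(T − 270.6) + 0.2587*2360*(T − (-3.664)) + 0.2802*466*(T − (-3.664)) = 0
15.33(T − 270.6) + 610.53(T − (-3.664)) + 130.57(T − (-3.664)) = 0
756.44 T = 1434.2
T = 1434.2 / 756.44 = 1.9 °C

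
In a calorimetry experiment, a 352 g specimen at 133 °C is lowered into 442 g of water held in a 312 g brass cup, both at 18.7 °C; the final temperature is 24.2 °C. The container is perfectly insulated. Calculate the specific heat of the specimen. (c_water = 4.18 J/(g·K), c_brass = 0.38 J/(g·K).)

c ≈ 0.282 J/(g·K)

Let T be the final temperature. ΣQ_i = 0:
352×c×(24.2 − 133) + 442×4.18×(24.2 − 18.7) + 312×0.38×(24.2 − 18.7) = 0
-38298 c = -10814
c = -10814/-38298 ≈ 0.2824 J/(g·K)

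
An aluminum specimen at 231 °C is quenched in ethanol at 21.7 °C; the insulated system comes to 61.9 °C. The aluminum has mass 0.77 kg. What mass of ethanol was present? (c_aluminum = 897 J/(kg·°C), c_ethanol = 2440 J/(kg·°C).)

m ≈ 1.19 kg

Let T be the final temperature. ΣQ_i = 0:
0.77·897·(61.9 − 231) + m·2440·(61.9 − 21.7) = 0
98088 m = 116796
m = 116796/98088 ≈ 1.191 kg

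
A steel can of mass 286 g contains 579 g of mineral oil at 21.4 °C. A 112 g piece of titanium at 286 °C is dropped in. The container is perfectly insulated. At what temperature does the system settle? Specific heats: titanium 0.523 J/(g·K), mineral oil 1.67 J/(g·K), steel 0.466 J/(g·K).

Taking heat into each body as positive, Σ m c ΔT = 0:
112·0.523·(T − 286) + 579·1.67·(T − 21.4) + 286·0.466·(T − 21.4) = 0
58.58(T − 286) + 966.93(T − 21.4) + 133.28(T − 21.4) = 0
(58.58 + 966.93 + 133.28) T = 58.58·286 + 966.93·21.4 + 133.28·21.4
T = 40297/1158.8 ≈ 34.78 °C

T_f ≈ 34.8 °C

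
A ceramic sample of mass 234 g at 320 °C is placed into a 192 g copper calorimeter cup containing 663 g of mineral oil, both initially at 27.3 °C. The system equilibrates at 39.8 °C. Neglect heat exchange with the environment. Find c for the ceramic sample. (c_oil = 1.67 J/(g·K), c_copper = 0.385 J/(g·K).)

Taking heat into each body as positive, Σ m c ΔT = 0:
234·c·(39.8 − 320) + 663·1.67·(39.8 − 27.3) + 192·0.385·(39.8 − 27.3) = 0
-65567 c = -14764
c = -14764/-65567 ≈ 0.2252 J/(g·K)

c ≈ 0.225 J/(g·K)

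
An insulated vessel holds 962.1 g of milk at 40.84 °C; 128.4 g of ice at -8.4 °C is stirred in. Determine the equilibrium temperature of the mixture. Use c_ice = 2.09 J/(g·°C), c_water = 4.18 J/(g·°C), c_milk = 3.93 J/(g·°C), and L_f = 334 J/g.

Sum of m c ΔT and latent-heat terms is zero:
ice -8.4→0 °C: 128.4·2.09·8.4 = 2254.2; latent heat to melt: 128.4·334 = 42886; warm the meltwater: 536.71 T; milk: 3781.1(T − 40.84)
4317.8 T = 154418 − 45140 = 109278
T ≈ 25.31 °C (positive, so assuming full melt was valid).

T_f ≈ 25.3 °C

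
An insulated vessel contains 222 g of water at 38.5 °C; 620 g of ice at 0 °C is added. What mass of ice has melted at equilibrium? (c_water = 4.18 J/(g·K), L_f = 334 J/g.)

Heat available from the water dropping to 0 °C: 222·4.18·38.5 = 35726 J.
To melt every bit of ice: 620·334 = 207080 J.
35726 J < 207080 J, so only part of the ice melts and the system sits at 0 °C.
m_melted·334 = 35726  ⇒  m_melted ≈ 107 g.

m_melted ≈ 107 g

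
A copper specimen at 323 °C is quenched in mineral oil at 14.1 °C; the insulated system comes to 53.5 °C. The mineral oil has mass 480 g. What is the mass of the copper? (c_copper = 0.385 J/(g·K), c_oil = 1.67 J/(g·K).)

m ≈ 304 g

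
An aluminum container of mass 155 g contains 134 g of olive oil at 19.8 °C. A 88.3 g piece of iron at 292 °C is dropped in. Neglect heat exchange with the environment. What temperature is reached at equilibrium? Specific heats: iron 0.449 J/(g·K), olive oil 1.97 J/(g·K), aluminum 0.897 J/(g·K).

Energy conservation, ΣQ = 0:
88.3·0.449·(T − 292) + 134·1.97·(T − 19.8) + 155·0.897·(T − 19.8) = 0
(39.65 + 263.98 + 139.03) T = 39.65·292 + 263.98·19.8 + 139.03·19.8
T ≈ 44.18 °C

T_f ≈ 44.2 °C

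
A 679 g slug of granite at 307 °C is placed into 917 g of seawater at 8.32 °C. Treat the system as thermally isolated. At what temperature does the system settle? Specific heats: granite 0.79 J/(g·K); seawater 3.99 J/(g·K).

T_f ≈ 46.5 °C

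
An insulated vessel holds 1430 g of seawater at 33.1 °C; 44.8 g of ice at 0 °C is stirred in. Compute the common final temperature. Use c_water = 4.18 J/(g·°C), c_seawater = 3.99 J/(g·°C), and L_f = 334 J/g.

Heat gained plus heat lost sum to zero:
fusion: m_ice L_f = 44.8·334 = 14963; meltwater 0→T: 44.8·4.18·T = 187.26 T; seawater: 5705.7(T − 33.1)
5893 T = 188859 − 14963 = 173895
T ≈ 29.51 °C. Since T > 0 °C, the all-ice-melts assumption holds.

T_f ≈ 29.5 °C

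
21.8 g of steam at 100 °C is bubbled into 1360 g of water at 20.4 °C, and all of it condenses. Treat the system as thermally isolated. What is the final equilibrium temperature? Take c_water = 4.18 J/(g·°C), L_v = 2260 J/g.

T_f ≈ 30.2 °C

Let T be the final temperature. ΣQ_i = 0:
condense steam: −21.8·2260 = −49268
  condensate cools 100→T: 21.8·4.18·(T − 100) = 91.12(T − 100)
  original water: 5684.8(T − 20.4)
5775.9 T = 49268 + 9112.4 + 115970 = 174350
T ≈ 30.19 °C — below 100 °C, confirming all the steam condensed.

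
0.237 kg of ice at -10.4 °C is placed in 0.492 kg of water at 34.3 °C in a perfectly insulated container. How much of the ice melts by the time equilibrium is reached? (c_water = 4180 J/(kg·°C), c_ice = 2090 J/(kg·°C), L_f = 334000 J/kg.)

m_melted ≈ 0.196 kg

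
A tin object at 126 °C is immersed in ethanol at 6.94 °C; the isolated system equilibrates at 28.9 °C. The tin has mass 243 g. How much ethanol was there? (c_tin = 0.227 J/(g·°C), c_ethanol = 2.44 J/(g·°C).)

Heat lost by the tin = heat gained by the ethanol:
243×0.227×(126 − 28.9) = m×2.44×(28.9 − 6.94)
53.58 m = 5356.1  ⇒  m ≈ 99.96 g

m ≈ 100 g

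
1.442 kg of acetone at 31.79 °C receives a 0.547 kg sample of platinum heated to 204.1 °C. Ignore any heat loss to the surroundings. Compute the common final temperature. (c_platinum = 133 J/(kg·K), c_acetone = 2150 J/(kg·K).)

T_f ≈ 35.7 °C

Net heat exchanged in the isolated system is zero:
0.547*133*(T − 204.1) + 1.442*2150*(T − 31.79) = 0
3173.1 T = 113407
T = 113407/3173.1 ≈ 35.74 °C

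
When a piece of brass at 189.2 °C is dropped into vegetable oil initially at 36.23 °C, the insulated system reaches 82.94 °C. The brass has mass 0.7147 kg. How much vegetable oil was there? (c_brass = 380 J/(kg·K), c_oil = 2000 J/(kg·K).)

m ≈ 0.309 kg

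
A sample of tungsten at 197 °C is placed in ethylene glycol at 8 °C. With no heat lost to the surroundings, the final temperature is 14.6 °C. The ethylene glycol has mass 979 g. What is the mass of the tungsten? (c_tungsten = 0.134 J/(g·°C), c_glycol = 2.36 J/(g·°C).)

m ≈ 624 g

Heat lost by the tungsten = heat gained by the glycol:
m·0.134·(197 − 14.6) = 979·2.36·(14.6 − 8)
24.44 m = 15249  ⇒  m ≈ 623.9 g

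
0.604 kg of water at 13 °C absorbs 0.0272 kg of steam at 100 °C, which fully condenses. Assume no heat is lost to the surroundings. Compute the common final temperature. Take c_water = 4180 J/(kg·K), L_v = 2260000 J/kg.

T_f ≈ 40.0 °C

Let T be the final temperature. ΣQ_i = 0:
steam→water at 100 °C releases m L_v = 0.0272·2260000 = 61472
  condensate cools 100→T: 0.0272·4180·(T − 100) = 113.7(T − 100)
  water warms: 0.604·4180·(T − 13) = 2524.7(T − 13)
2638.4 T = 61472 + 11370 + 32821 = 105663
T ≈ 40.05 °C, under the boiling point, so the assumption holds.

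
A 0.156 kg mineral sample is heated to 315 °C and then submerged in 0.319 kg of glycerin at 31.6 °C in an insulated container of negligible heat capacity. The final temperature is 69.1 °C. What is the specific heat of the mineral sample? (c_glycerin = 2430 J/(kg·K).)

c ≈ 758 J/(kg·K)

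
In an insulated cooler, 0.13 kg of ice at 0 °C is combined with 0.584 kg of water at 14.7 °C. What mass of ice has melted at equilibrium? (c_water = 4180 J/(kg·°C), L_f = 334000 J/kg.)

Heat available from the water dropping to 0 °C: 0.584×4180×14.7 = 35884 J.
To melt every bit of ice: 0.13×334000 = 43420 J.
Since 35884 < 43420 J, not all the ice melts; equilibrium is at 0 °C.
m_melted×334000 = 35884  ⇒  m_melted ≈ 0.1074 kg.

m_melted ≈ 0.107 kg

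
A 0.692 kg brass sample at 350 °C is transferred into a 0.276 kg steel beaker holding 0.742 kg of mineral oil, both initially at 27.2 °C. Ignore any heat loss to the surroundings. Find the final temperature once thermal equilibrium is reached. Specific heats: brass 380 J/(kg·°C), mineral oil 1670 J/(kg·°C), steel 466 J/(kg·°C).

T_f ≈ 79.3 °C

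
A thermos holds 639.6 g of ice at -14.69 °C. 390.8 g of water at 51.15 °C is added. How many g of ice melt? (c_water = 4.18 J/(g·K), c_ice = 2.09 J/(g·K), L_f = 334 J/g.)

Heat available from the water dropping to 0 °C: 390.8×4.18×51.15 = 83556 J.
Warming the ice to 0 °C takes 639.6×2.09×14.69 = 19637 J, leaving 63919 J for melting.
Melting all 639.6 g of ice would need 639.6×334 = 213626 J.
Since 63919 < 213626 J, not all the ice melts; equilibrium is at 0 °C.
Mass melted = 63919/334 ≈ 191.4 g.

m_melted ≈ 191 g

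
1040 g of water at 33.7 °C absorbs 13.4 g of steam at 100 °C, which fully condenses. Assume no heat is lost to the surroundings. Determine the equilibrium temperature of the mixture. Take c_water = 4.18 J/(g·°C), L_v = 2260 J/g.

Energy conservation, ΣQ = 0:
condense steam: −13.4·2260 = −30284; condensate cools 100→T: 13.4·4.18·(T − 100) = 56.01(T − 100); water warms: 1040·4.18·(T − 33.7) = 4347.2(T − 33.7)
4403.2 T = 30284 + 5601.2 + 146501 = 182386
T ≈ 41.42 °C, under the boiling point, so the assumption holds.

T_f ≈ 41.4 °C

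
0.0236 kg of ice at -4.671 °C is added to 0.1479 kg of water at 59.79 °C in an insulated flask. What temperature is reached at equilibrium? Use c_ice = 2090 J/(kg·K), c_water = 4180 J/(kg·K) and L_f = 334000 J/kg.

T_f ≈ 40.2 °C

Sum of m c ΔT and latent-heat terms is zero:
ice -4.671→0 °C: 0.0236×2090×4.671 = 230.39; fusion: m_ice L_f = 0.0236×334000 = 7882.4; meltwater 0→T: 0.0236×4180×T = 98.65 T; water cools: 0.1479×4180×(T − 59.79) = 618.22(T − 59.79)
716.87 T = 36963 − 8112.8 = 28851
T ≈ 40.25 °C (positive, so assuming full melt was valid).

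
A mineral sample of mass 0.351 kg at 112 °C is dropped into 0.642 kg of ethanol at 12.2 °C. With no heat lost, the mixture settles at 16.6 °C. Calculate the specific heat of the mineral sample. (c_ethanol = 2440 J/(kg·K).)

m_s c (T_s − T_f) = m_ethanol c_ethanol (T_f − T_0):
0.351×c×(112 − 16.6) = 0.642×2440×(16.6 − 12.2)
33.49 c = 6892.5  ⇒  c ≈ 205.8 J/(kg·K)

c ≈ 206 J/(kg·K)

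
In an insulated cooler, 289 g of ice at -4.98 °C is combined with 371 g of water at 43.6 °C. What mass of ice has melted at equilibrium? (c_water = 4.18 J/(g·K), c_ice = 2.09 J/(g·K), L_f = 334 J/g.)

m_melted ≈ 193 g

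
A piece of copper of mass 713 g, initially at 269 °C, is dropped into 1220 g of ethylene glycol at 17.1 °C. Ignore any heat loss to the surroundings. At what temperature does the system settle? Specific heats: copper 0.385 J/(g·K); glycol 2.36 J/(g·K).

T_f ≈ 39.0 °C

Heat gained plus heat lost sum to zero:
713·0.385·(T − 269) + 1220·2.36·(T − 17.1) = 0
(274.5 + 2879.2) T = 274.5·269 + 2879.2·17.1
T ≈ 39.03 °C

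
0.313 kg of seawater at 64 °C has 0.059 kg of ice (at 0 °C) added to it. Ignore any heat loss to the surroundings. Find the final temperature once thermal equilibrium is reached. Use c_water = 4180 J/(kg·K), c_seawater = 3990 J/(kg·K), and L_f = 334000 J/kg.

Sum of m c ΔT and latent-heat terms is zero:
melt ice: 0.059·334000 = 19706; warm the meltwater: 246.62 T; seawater: 1248.9(T − 64)
1495.5 T = 79928 − 19706 = 60222
T ≈ 40.27 °C (positive, so assuming full melt was valid).

T_f ≈ 40.3 °C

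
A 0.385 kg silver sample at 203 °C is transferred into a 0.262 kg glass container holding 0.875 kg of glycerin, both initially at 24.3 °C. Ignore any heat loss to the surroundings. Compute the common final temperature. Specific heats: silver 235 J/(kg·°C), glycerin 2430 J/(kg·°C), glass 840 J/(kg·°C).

Taking heat into each body as positive, Σ m c ΔT = 0:
0.385*235*(T − 203) + 0.875*2430*(T − 24.3) + 0.262*840*(T − 24.3) = 0
90.48(T − 203) + 2126.2(T − 24.3) + 220.08(T − 24.3) = 0
2436.8 T = 75382
T = 75382 / 2436.8 = 30.9 °C

T_f ≈ 30.9 °C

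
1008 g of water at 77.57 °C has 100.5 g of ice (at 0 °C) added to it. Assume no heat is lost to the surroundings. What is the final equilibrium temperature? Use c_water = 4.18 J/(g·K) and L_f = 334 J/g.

Setting the total heat transfer to zero:
melt ice: 100.5×334 = 33567
  meltwater 0→T: 100.5×4.18×T = 420.09 T
  water cools: 1008×4.18×(T − 77.57) = 4213.4(T − 77.57)
4633.5 T = 326837 − 33567 = 293270
T ≈ 63.29 °C (positive, so assuming full melt was valid).

T_f ≈ 63.3 °C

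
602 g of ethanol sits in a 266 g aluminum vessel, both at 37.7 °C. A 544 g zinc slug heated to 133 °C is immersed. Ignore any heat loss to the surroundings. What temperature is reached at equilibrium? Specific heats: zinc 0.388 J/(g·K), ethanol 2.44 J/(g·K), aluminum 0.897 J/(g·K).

Energy conservation, ΣQ = 0:
544*0.388*(T − 133) + 602*2.44*(T − 37.7) + 266*0.897*(T − 37.7) = 0
1918.6 T = 92445
T ≈ 48.18 °C

T_f ≈ 48.2 °C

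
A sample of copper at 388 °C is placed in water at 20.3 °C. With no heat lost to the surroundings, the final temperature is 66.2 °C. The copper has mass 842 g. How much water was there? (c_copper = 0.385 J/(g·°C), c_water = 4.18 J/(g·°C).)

m ≈ 544 g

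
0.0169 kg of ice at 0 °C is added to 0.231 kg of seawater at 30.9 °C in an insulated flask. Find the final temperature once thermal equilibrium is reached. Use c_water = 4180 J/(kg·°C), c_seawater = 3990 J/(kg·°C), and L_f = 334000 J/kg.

T_f ≈ 23.0 °C

Sum of m c ΔT and latent-heat terms is zero:
fusion: m_ice L_f = 0.0169×334000 = 5644.6
  warm the meltwater: 70.64 T
  seawater cools: 0.231×3990×(T − 30.9) = 921.69(T − 30.9)
992.33 T = 28480 − 5644.6 = 22836
T ≈ 23.01 °C — above 0 °C, consistent with complete melting.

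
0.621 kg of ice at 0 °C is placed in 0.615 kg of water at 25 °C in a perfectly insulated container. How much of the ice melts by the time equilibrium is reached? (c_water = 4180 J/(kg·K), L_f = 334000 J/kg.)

Heat available from the water dropping to 0 °C: 0.615·4180·25 = 64267 J.
Fully melting the ice requires m_ice L_f = 0.621·334000 = 207414 J.
Since 64267 < 207414 J, not all the ice melts; equilibrium is at 0 °C.
Mass melted = 64267/334000 ≈ 0.1924 kg.

m_melted ≈ 0.192 kg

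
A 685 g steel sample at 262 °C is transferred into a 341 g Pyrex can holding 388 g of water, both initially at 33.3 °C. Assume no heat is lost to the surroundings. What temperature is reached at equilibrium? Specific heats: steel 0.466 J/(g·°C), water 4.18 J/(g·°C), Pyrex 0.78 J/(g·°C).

T_f ≈ 66.4 °C

T_f = Σ m_i c_i T_i / Σ m_i c_i:
T_f = (319.21×262 + 1621.8×33.3 + 265.98×33.3) / (319.21 + 1621.8 + 265.98)
    = 146497 / 2207 ≈ 66.38 °C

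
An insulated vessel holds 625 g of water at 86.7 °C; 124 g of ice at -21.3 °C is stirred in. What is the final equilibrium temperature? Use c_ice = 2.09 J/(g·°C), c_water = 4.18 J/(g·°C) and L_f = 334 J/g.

T_f ≈ 57.4 °C

Let T be the final temperature. ΣQ_i = 0:
warm ice to 0 °C: 124×2.09×(0 − (-21.3)) = 5520.1
  fusion: m_ice L_f = 124×334 = 41416
  warm the meltwater: 518.32 T
  water: 2612.5(T − 86.7)
3130.8 T = 226504 − 46936 = 179568
T ≈ 57.35 °C (positive, so assuming full melt was valid).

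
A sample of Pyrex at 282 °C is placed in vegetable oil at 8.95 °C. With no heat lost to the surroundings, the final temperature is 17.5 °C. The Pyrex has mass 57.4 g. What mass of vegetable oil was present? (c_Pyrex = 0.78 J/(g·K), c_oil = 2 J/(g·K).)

m ≈ 693 g

|Q_Pyrex| = |Q_oil|:
57.4·0.78·(282 − 17.5) = m·2·(17.5 − 8.95)
17.1 m = 11842  ⇒  m ≈ 692.5 g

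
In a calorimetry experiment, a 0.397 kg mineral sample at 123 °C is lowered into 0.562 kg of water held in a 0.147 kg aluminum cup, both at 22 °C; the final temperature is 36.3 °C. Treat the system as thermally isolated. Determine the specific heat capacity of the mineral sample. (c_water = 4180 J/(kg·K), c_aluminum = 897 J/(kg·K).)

Conservation of energy gives ΣQ = 0:
0.397·c·(36.3 − 123) + 0.562·4180·(36.3 − 22) + 0.147·897·(36.3 − 22) = 0
-34.42 c = -35479
c = -35479/-34.42 ≈ 1031 J/(kg·K)

c ≈ 1030 J/(kg·K)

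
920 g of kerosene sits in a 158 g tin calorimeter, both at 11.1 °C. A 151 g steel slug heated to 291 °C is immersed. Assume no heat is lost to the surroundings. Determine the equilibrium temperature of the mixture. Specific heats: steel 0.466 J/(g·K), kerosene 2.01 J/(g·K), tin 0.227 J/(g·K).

Heat gained plus heat lost sum to zero:
151*0.466*(T − 291) + 920*2.01*(T − 11.1) + 158*0.227*(T − 11.1) = 0
70.37(T − 291) + 1849.2(T − 11.1) + 35.87(T − 11.1) = 0
1955.4 T = 41401
T ≈ 21.17 °C

T_f ≈ 21.2 °C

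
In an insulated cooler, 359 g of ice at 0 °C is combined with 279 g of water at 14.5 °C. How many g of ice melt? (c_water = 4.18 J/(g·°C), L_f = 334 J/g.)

m_melted ≈ 50.6 g

Heat available from the water dropping to 0 °C: 279×4.18×14.5 = 16910 J.
To melt every bit of ice: 359×334 = 119906 J.
That's not enough to melt it all — equilibrium is at 0 °C with ice remaining.
Mass melted = 16910/334 ≈ 50.63 g.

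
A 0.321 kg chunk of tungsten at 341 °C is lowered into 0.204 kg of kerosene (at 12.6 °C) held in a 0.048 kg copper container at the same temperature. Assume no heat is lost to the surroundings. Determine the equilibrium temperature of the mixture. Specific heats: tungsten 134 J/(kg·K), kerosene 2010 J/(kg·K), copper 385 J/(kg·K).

T_f ≈ 42.6 °C

Energy conservation, ΣQ = 0:
0.321×134×(T − 341) + 0.204×2010×(T − 12.6) + 0.048×385×(T − 12.6) = 0
43.01(T − 341) + 410.04(T − 12.6) + 18.48(T − 12.6) = 0
471.53 T = 20067
T = 20067 / 471.53 = 42.6 °C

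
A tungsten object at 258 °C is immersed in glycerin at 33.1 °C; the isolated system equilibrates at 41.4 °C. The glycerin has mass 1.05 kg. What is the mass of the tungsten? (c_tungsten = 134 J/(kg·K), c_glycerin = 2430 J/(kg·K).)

Heat lost by the tungsten = heat gained by the glycerin:
m·134·(258 − 41.4) = 1.05·2430·(41.4 − 33.1)
29024 m = 21177  ⇒  m ≈ 0.7296 kg

m ≈ 0.73 kg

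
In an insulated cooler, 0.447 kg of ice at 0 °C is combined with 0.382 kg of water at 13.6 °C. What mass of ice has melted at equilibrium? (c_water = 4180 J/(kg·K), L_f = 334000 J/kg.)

Water can give up m c ΔT = 0.382×4180×13.6 = 21716 J before reaching 0 °C.
To melt every bit of ice: 0.447×334000 = 149298 J.
21716 J < 149298 J, so only part of the ice melts and the system sits at 0 °C.
Mass melted = 21716/334000 ≈ 0.06502 kg.

m_melted ≈ 0.065 kg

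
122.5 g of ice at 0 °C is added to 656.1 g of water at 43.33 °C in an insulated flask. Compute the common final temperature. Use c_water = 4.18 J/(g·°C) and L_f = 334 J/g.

T_f ≈ 23.9 °C

Heat gained plus heat lost sum to zero:
melt ice: 122.5·334 = 40915
  meltwater 0→T: 122.5·4.18·T = 512.05 T
  water cools: 656.1·4.18·(T − 43.33) = 2742.5(T − 43.33)
3254.5 T = 118832 − 40915 = 77917
T ≈ 23.94 °C — above 0 °C, consistent with complete melting.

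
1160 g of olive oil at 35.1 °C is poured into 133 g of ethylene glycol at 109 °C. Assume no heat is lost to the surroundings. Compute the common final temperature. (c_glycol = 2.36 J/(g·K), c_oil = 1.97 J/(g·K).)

T_f ≈ 44.0 °C

T_f is the heat-capacity-weighted average of the initial temperatures:
T_f = (313.88×109 + 2285.2×35.1) / (313.88 + 2285.2)
    = 114423 / 2599.1 ≈ 44.02 °C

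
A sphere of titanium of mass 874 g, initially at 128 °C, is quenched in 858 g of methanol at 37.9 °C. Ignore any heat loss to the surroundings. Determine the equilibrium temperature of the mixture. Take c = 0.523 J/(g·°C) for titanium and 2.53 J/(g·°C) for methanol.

T_f ≈ 53.6 °C

Net heat exchanged in the isolated system is zero:
874·0.523·(T − 128) + 858·2.53·(T − 37.9) = 0
457.1(T − 128) + 2170.7(T − 37.9) = 0
(457.1 + 2170.7) T = 457.1·128 + 2170.7·37.9
T ≈ 53.57 °C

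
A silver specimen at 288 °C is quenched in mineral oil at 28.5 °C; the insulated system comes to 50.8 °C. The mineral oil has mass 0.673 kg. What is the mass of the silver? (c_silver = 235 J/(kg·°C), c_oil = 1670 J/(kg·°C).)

m ≈ 0.45 kg

|Q_silver| = |Q_oil|:
m·235·(288 − 50.8) = 0.673·1670·(50.8 − 28.5)
55742 m = 25063  ⇒  m ≈ 0.4496 kg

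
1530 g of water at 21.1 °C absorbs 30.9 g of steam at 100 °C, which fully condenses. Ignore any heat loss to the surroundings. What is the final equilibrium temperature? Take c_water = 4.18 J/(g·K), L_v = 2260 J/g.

Energy conservation, ΣQ = 0:
latent heat released on condensation: 30.9·2260 = 69834; condensed water 100 °C→T: 129.16(T − 100); original water: 6395.4(T − 21.1)
6524.6 T = 69834 + 12916 + 134943 = 217693
T ≈ 33.37 °C, under the boiling point, so the assumption holds.

T_f ≈ 33.4 °C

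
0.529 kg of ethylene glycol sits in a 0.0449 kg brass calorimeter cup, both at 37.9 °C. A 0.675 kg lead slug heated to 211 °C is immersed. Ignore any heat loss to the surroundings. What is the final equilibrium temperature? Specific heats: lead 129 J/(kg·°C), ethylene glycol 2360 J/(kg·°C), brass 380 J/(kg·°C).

T_f ≈ 49.0 °C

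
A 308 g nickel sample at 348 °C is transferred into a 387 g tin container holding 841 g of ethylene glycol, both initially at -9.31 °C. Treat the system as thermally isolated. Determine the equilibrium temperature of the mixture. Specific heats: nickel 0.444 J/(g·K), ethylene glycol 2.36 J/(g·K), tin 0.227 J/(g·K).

T_f ≈ 12.8 °C

Conservation of energy gives ΣQ = 0:
308×0.444×(T − 348) + 841×2.36×(T − (-9.31)) + 387×0.227×(T − (-9.31)) = 0
136.75(T − 348) + 1984.8(T − (-9.31)) + 87.85(T − (-9.31)) = 0
2209.4 T = 28294
T = 28294/2209.4 ≈ 12.81 °C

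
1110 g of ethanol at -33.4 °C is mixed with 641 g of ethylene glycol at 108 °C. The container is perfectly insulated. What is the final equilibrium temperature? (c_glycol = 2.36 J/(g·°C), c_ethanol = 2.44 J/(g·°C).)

T_f ≈ 17.3 °C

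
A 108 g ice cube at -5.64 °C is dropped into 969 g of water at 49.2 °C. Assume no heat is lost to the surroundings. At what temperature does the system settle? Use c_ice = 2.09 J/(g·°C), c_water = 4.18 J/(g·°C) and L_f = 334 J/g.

T_f ≈ 36.0 °C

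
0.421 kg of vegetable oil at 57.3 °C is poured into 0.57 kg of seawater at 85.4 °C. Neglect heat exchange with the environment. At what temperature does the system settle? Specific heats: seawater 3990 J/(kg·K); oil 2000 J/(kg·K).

T_f ≈ 77.8 °C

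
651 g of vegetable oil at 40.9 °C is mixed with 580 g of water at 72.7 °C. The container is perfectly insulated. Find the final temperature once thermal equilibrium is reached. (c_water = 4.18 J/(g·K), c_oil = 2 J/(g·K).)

T_f ≈ 61.6 °C

Energy conservation, ΣQ = 0:
580*4.18*(T − 72.7) + 651*2*(T − 40.9) = 0
3726.4 T = 229506
T = 229506/3726.4 ≈ 61.59 °C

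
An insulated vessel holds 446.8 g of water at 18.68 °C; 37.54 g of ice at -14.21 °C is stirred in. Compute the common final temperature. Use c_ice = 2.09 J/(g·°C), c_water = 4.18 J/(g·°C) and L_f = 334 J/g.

Energy conservation, ΣQ = 0:
warm ice to 0 °C: 37.54×2.09×(0 − (-14.21)) = 1114.9
  melt ice: 37.54×334 = 12538
  warm the meltwater: 156.92 T
  water: 1867.6(T − 18.68)
2024.5 T = 34887 − 13653 = 21234
T ≈ 10.49 °C. Since T > 0 °C, the all-ice-melts assumption holds.

T_f ≈ 10.5 °C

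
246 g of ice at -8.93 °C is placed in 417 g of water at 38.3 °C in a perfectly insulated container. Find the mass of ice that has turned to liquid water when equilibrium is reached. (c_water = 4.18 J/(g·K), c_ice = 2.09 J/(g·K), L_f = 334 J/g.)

Heat available from the water dropping to 0 °C: 417×4.18×38.3 = 66759 J.
Warming the ice to 0 °C takes 246×2.09×8.93 = 4591.3 J, leaving 62168 J for melting.
To melt every bit of ice: 246×334 = 82164 J.
That's not enough to melt it all — equilibrium is at 0 °C with ice remaining.
m_melted×334 = 62168  ⇒  m_melted ≈ 186.1 g.

m_melted ≈ 186 g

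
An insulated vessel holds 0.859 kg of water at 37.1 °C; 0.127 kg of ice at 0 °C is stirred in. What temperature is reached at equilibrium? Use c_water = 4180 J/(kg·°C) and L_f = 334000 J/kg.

T_f ≈ 22.0 °C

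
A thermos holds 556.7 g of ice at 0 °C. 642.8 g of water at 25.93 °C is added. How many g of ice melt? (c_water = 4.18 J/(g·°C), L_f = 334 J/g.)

Heat available from the water dropping to 0 °C: 642.8×4.18×25.93 = 69671 J.
Fully melting the ice requires m_ice L_f = 556.7×334 = 185938 J.
Since 69671 < 185938 J, not all the ice melts; equilibrium is at 0 °C.
m_melted×334 = 69671  ⇒  m_melted ≈ 208.6 g.

m_melted ≈ 209 g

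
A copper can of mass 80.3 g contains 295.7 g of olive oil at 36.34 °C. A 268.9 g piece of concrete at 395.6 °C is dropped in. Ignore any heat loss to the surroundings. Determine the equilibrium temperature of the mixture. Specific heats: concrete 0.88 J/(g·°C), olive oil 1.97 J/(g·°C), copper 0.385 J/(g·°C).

T_f ≈ 136.3 °C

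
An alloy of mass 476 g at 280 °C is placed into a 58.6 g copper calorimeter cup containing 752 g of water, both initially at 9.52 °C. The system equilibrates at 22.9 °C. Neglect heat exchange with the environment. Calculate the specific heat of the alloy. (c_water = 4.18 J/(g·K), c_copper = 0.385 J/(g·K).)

Net heat exchanged in the isolated system is zero:
476×c×(22.9 − 280) + 752×4.18×(22.9 − 9.52) + 58.6×0.385×(22.9 − 9.52) = 0
-122380 c = -42360
c = -42360/-122380 ≈ 0.3461 J/(g·K)

c ≈ 0.346 J/(g·K)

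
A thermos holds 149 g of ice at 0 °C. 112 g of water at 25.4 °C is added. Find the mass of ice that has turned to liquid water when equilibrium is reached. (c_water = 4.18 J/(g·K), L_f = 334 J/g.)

m_melted ≈ 35.6 g

Cooling the water to 0 °C releases 112·4.18·25.4 = 11891 J.
Fully melting the ice requires m_ice L_f = 149·334 = 49766 J.
11891 J < 49766 J, so only part of the ice melts and the system sits at 0 °C.
m_melted·334 = 11891  ⇒  m_melted ≈ 35.6 g.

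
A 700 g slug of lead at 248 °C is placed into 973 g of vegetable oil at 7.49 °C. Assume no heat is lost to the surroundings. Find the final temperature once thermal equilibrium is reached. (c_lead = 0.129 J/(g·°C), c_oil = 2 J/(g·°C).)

T_f ≈ 18.2 °C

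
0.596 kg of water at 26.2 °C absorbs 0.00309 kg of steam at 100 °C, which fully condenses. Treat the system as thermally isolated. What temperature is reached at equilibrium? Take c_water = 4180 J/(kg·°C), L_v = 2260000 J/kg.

T_f ≈ 29.4 °C

Taking heat into each body as positive, Σ m c ΔT = 0:
condense steam: −0.00309·2260000 = −6983.4
  condensate cools 100→T: 0.00309·4180·(T − 100) = 12.92(T − 100)
  original water: 2491.3(T − 26.2)
2504.2 T = 6983.4 + 1291.6 + 65272 = 73547
T ≈ 29.37 °C (< 100 °C, so full condensation is consistent).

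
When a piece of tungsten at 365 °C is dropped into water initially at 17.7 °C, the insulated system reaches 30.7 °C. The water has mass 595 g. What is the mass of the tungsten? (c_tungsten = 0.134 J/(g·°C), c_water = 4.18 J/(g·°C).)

m ≈ 722 g

Heat lost by the tungsten = heat gained by the water:
m×0.134×(365 − 30.7) = 595×4.18×(30.7 − 17.7)
44.8 m = 32332  ⇒  m ≈ 721.8 g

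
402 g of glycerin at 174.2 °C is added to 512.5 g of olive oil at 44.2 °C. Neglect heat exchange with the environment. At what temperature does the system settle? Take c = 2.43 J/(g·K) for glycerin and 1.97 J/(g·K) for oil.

With ΣQ=0 the equilibrium temperature is the m·c-weighted mean:
T_f = (976.86*174.2 + 1009.6*44.2) / (976.86 + 1009.6)
    = 214794 / 1986.5 ≈ 108.13 °C

T_f ≈ 108.1 °C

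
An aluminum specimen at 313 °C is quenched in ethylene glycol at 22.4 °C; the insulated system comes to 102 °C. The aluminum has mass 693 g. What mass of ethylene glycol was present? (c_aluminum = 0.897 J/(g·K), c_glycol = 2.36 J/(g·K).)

m ≈ 698 g

|Q_aluminum| = |Q_glycol|:
693×0.897×(313 − 102) = m×2.36×(102 − 22.4)
187.86 m = 131162  ⇒  m ≈ 698.2 g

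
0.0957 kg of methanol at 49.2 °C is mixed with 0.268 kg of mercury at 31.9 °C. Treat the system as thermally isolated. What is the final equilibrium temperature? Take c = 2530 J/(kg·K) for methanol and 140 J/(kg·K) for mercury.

T_f ≈ 46.9 °C

With ΣQ=0 the equilibrium temperature is the m·c-weighted mean:
T_f = (242.12×49.2 + 37.52×31.9) / (242.12 + 37.52)
    = 13109 / 279.64 ≈ 46.88 °C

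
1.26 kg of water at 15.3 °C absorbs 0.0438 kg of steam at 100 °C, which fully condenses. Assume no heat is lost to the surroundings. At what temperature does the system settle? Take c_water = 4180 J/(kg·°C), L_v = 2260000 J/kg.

Energy conservation, ΣQ = 0:
steam→water at 100 °C releases m L_v = 0.0438×2260000 = 98988
  condensed water 100 °C→T: 183.08(T − 100)
  water warms: 1.26×4180×(T − 15.3) = 5266.8(T − 15.3)
5449.9 T = 98988 + 18308 + 80582 = 197878
T ≈ 36.31 °C (< 100 °C, so full condensation is consistent).

T_f ≈ 36.3 °C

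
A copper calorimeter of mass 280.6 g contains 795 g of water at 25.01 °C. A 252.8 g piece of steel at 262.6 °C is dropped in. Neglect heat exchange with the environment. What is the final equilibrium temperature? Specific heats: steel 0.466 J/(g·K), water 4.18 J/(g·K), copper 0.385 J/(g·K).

T_f is the heat-capacity-weighted average of the initial temperatures:
T_f = (117.8*262.6 + 3323.1*25.01 + 108.03*25.01) / (117.8 + 3323.1 + 108.03)
    = 116748 / 3548.9 ≈ 32.90 °C

T_f ≈ 32.9 °C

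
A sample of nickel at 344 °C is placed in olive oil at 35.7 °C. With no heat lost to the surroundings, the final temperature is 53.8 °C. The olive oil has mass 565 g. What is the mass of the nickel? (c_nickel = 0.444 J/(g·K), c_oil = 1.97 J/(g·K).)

m ≈ 156 g

Heat lost by the nickel = heat gained by the oil:
m·0.444·(344 − 53.8) = 565·1.97·(53.8 − 35.7)
128.85 m = 20146  ⇒  m ≈ 156.4 g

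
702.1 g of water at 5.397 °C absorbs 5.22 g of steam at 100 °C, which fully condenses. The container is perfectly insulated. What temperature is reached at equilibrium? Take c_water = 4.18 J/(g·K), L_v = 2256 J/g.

Let T be the final temperature. ΣQ_i = 0:
steam→water at 100 °C releases m L_v = 5.22·2256 = 11776
  condensate cools 100→T: 5.22·4.18·(T − 100) = 21.82(T − 100)
  water warms: 702.1·4.18·(T − 5.397) = 2934.8(T − 5.397)
2956.6 T = 11776 + 2182 + 15839 = 29797
T ≈ 10.08 °C (< 100 °C, so full condensation is consistent).

T_f ≈ 10.1 °C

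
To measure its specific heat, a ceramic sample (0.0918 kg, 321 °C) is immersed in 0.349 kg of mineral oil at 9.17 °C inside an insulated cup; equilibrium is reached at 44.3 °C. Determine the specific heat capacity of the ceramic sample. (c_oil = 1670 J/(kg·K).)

c ≈ 806 J/(kg·K)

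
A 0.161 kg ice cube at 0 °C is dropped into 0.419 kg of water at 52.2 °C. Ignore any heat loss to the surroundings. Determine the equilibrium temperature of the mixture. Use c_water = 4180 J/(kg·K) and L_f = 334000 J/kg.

Net heat exchanged in the isolated system is zero:
melt ice: 0.161·334000 = 53774; meltwater 0→T: 0.161·4180·T = 672.98 T; water: 1751.4(T − 52.2)
2424.4 T = 91424 − 53774 = 37650
T ≈ 15.53 °C. Since T > 0 °C, the all-ice-melts assumption holds.

T_f ≈ 15.5 °C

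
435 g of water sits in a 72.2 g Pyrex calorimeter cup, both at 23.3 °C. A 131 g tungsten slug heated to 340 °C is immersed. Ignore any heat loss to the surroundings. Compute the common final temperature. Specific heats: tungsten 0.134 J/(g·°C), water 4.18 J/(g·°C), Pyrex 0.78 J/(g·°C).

Let T be the final temperature. ΣQ_i = 0:
131*0.134*(T − 340) + 435*4.18*(T − 23.3) + 72.2*0.78*(T − 23.3) = 0
(17.55 + 1818.3 + 56.32) T = 17.55*340 + 1818.3*23.3 + 56.32*23.3
T = 49647 / 1892.2 = 26.2 °C

T_f ≈ 26.2 °C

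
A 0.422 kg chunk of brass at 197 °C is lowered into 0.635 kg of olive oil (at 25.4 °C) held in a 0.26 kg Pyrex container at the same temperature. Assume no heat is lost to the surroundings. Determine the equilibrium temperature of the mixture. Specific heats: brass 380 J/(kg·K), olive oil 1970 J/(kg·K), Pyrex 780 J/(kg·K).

T_f ≈ 42.4 °C

Taking heat into each body as positive, Σ m c ΔT = 0:
0.422*380*(T − 197) + 0.635*1970*(T − 25.4) + 0.26*780*(T − 25.4) = 0
160.36(T − 197) + 1251(T − 25.4) + 202.8(T − 25.4) = 0
(160.36 + 1251 + 202.8) T = 160.36*197 + 1251*25.4 + 202.8*25.4
T = 68516/1614.1 ≈ 42.45 °C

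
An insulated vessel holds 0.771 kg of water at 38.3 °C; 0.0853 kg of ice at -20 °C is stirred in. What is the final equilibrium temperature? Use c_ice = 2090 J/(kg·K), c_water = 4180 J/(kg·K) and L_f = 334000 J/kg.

T_f ≈ 25.5 °C

Setting the total heat transfer to zero:
warm ice to 0 °C: 0.0853×2090×(0 − (-20)) = 3565.5; latent heat to melt: 0.0853×334000 = 28490; meltwater 0→T: 0.0853×4180×T = 356.55 T; water cools: 0.771×4180×(T − 38.3) = 3222.8(T − 38.3)
3579.3 T = 123432 − 32056 = 91377
T ≈ 25.53 °C (positive, so assuming full melt was valid).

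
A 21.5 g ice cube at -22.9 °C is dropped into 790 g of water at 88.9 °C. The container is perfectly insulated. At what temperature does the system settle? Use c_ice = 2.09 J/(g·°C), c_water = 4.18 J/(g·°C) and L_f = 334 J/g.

Conservation of energy gives ΣQ = 0:
warm ice to 0 °C: 21.5×2.09×(0 − (-22.9)) = 1029
  fusion: m_ice L_f = 21.5×334 = 7181
  meltwater 0→T: 21.5×4.18×T = 89.87 T
  water: 3302.2(T − 88.9)
3392.1 T = 293566 − 8210 = 285356
T ≈ 84.12 °C — above 0 °C, consistent with complete melting.

T_f ≈ 84.1 °C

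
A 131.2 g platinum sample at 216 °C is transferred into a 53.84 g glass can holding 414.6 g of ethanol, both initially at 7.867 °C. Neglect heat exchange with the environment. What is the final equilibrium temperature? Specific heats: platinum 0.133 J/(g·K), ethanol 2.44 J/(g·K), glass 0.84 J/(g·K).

Conservation of energy gives ΣQ = 0:
131.2·0.133·(T − 216) + 414.6·2.44·(T − 7.867) + 53.84·0.84·(T − 7.867) = 0
1074.3 T = 12083
T = 12083/1074.3 ≈ 11.25 °C

T_f ≈ 11.2 °C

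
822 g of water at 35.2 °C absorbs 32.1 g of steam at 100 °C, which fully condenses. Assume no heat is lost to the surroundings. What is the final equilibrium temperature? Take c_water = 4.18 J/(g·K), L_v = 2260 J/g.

Conservation of energy gives ΣQ = 0:
steam→water at 100 °C releases m L_v = 32.1×2260 = 72546
  condensed water 100 °C→T: 134.18(T − 100)
  water warms: 822×4.18×(T − 35.2) = 3436(T − 35.2)
3570.1 T = 72546 + 13418 + 120946 = 206910
T ≈ 57.96 °C (< 100 °C, so full condensation is consistent).

T_f ≈ 58.0 °C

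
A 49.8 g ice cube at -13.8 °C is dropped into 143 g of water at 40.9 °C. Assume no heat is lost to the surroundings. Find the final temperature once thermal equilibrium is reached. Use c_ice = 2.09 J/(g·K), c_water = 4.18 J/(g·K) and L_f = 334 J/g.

T_f ≈ 7.9 °C

Heat gained plus heat lost sum to zero:
ice -13.8→0 °C: 49.8×2.09×13.8 = 1436.3; melt ice: 49.8×334 = 16633; meltwater 0→T: 49.8×4.18×T = 208.16 T; water: 597.74(T − 40.9)
805.9 T = 24448 − 18070 = 6378
T ≈ 7.91 °C (positive, so assuming full melt was valid).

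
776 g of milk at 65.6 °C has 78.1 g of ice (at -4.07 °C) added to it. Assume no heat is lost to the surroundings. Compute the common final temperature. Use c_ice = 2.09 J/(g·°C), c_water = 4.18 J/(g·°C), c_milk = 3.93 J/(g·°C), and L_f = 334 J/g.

T_f ≈ 51.3 °C

Energy conservation, ΣQ = 0:
ice -4.07→0 °C: 78.1·2.09·4.07 = 664.34; latent heat to melt: 78.1·334 = 26085; meltwater 0→T: 78.1·4.18·T = 326.46 T; milk: 3049.7(T − 65.6)
3376.1 T = 200059 − 26750 = 173309
T ≈ 51.33 °C. Since T > 0 °C, the all-ice-melts assumption holds.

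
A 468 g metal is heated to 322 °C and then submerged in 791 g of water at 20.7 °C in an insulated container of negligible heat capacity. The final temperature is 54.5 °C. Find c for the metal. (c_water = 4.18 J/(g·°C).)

Energy conservation, ΣQ = 0:
468×c×(54.5 − 322) + 791×4.18×(54.5 − 20.7) = 0
-125190 c = -111756
c = -111756/-125190 ≈ 0.8927 J/(g·°C)

c ≈ 0.893 J/(g·°C)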